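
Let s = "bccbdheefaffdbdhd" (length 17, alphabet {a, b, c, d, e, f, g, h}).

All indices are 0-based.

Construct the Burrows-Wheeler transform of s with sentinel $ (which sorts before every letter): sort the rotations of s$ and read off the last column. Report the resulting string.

rank  rotation            last
    0  $bccbdheefaffdbdhd  d
    1  affdbdhd$bccbdheef  f
    2  bccbdheefaffdbdhd$  $
    3  bdhd$bccbdheefaffd  d
    4  bdheefaffdbdhd$bcc  c
    5  cbdheefaffdbdhd$bc  c
    6  ccbdheefaffdbdhd$b  b
    7  d$bccbdheefaffdbdh  h
    8  dbdhd$bccbdheefaff  f
    9  dhd$bccbdheefaffdb  b
   10  dheefaffdbdhd$bccb  b
   11  eefaffdbdhd$bccbdh  h
   12  efaffdbdhd$bccbdhe  e
   13  faffdbdhd$bccbdhee  e
   14  fdbdhd$bccbdheefaf  f
   15  ffdbdhd$bccbdheefa  a
   16  hd$bccbdheefaffdbd  d
   17  heefaffdbdhd$bccbd  d

df$dccbhfbbheefadd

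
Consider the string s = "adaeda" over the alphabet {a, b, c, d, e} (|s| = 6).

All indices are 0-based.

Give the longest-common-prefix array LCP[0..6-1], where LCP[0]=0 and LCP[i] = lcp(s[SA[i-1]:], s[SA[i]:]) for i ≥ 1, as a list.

rank | idx | suffix
   0 |   5 | a
   1 |   0 | adaeda
   2 |   2 | aeda
   3 |   4 | da
   4 |   1 | daeda
   5 |   3 | eda

SA = [5, 0, 2, 4, 1, 3]
rank  pair      lcp
   1  s[5:],s[0:]  1  'a'
   2  s[0:],s[2:]  1  'a'
   3  s[2:],s[4:]  0  ''
   4  s[4:],s[1:]  2  'da'
   5  s[1:],s[3:]  0  ''

[0, 1, 1, 0, 2, 0]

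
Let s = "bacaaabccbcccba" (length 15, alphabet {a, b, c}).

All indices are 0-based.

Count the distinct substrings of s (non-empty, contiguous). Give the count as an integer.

100

sorted suffixes:
  #0 SA[0]=14  'a'
  #1 SA[1]=3  'aaabccbcccba'
  #2 SA[2]=4  'aabccbcccba'
  #3 SA[3]=5  'abccbcccba'
  #4 SA[4]=1  'acaaabccbcccba'
  #5 SA[5]=13  'ba'
  #6 SA[6]=0  'bacaaabccbcccba'
  #7 SA[7]=6  'bccbcccba'
  #8 SA[8]=9  'bcccba'
  #9 SA[9]=2  'caaabccbcccba'
  #10 SA[10]=12  'cba'
  #11 SA[11]=8  'cbcccba'
  #12 SA[12]=11  'ccba'
  #13 SA[13]=7  'ccbcccba'
  #14 SA[14]=10  'cccba'

SA = [14, 3, 4, 5, 1, 13, 0, 6, 9, 2, 12, 8, 11, 7, 10]
[i] adj suffixes → lcp
  [1] 14/3 → 1 ('a')
  [2] 3/4 → 2 ('aa')
  [3] 4/5 → 1 ('a')
  [4] 5/1 → 1 ('a')
  [5] 1/13 → 0 ('')
  [6] 13/0 → 2 ('ba')
  [7] 0/6 → 1 ('b')
  [8] 6/9 → 3 ('bcc')
  [9] 9/2 → 0 ('')
  [10] 2/12 → 1 ('c')
  [11] 12/8 → 2 ('cb')
  [12] 8/11 → 1 ('c')
  [13] 11/7 → 3 ('ccb')
  [14] 7/10 → 2 ('cc')

n(n+1)/2 = 15·16/2 = 120
Σ LCP = 0 + 1 + 2 + 1 + 1 + 0 + 2 + 1 + 3 + 0 + 1 + 2 + 1 + 3 + 2 = 20
distinct = 120 − 20 = 100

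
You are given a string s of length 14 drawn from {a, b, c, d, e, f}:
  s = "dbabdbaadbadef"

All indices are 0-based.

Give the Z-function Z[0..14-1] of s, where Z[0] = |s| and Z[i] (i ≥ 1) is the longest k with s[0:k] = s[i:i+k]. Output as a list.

Z[0]=14
i=1: fresh scan; Z[1]=0
i=2: fresh scan; Z[2]=0
i=3: fresh scan; Z[3]=0
i=4: fresh scan; Z[4]=3 extend→box=[4,7)
i=5: min(r-i=2, Z[1]=0)=0; Z[5]=0
i=6: min(r-i=1, Z[2]=0)=0; Z[6]=0
i=7: fresh scan; Z[7]=0
i=8: fresh scan; Z[8]=3 extend→box=[8,11)
i=9: min(r-i=2, Z[1]=0)=0; Z[9]=0
i=10: min(r-i=1, Z[2]=0)=0; Z[10]=0
i=11: fresh scan; Z[11]=1 extend→box=[11,12)
i=12: fresh scan; Z[12]=0
i=13: fresh scan; Z[13]=0

[14, 0, 0, 0, 3, 0, 0, 0, 3, 0, 0, 1, 0, 0]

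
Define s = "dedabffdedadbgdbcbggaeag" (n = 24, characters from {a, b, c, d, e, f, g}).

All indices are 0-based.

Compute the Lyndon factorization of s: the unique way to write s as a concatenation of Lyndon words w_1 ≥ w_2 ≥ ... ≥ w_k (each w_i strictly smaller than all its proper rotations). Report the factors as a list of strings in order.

emit factor 1: 'de' (i=0, period=2)
emit factor 2: 'd' (i=2, period=1)
emit factor 3: 'abffdedadbgdbcbggaeag' (i=3, period=21)

["de", "d", "abffdedadbgdbcbggaeag"]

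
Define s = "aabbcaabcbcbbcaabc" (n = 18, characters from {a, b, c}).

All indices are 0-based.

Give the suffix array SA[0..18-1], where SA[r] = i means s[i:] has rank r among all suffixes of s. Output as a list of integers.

[0, 14, 5, 1, 15, 6, 11, 2, 16, 12, 3, 9, 7, 17, 13, 4, 10, 8]

rank | idx | suffix
   0 |   0 | aabbcaabcbcbbcaabc
   1 |  14 | aabc
   2 |   5 | aabcbcbbcaabc
   3 |   1 | abbcaabcbcbbcaabc
   4 |  15 | abc
   5 |   6 | abcbcbbcaabc
   6 |  11 | bbcaabc
   7 |   2 | bbcaabcbcbbcaabc
   8 |  16 | bc
   9 |  12 | bcaabc
  10 |   3 | bcaabcbcbbcaabc
  11 |   9 | bcbbcaabc
  12 |   7 | bcbcbbcaabc
  13 |  17 | c
  14 |  13 | caabc
  15 |   4 | caabcbcbbcaabc
  16 |  10 | cbbcaabc
  17 |   8 | cbcbbcaabc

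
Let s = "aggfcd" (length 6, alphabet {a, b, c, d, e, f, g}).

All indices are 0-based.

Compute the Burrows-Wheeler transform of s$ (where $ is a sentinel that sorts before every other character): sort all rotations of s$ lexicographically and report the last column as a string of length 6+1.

d$fcgga

rank  rotation last
    0  $aggfcd  d
    1  aggfcd$  $
    2  cd$aggf  f
    3  d$aggfc  c
    4  fcd$agg  g
    5  gfcd$ag  g
    6  ggfcd$a  a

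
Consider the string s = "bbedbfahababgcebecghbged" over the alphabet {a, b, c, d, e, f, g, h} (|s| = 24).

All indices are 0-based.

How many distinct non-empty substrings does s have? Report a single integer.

280

sorted suffixes:
  #0 SA[0]=8  'ababgcebecghbged'
  #1 SA[1]=10  'abgcebecghbged'
  #2 SA[2]=6  'ahababgcebecghbged'
  #3 SA[3]=9  'babgcebecghbged'
  #4 SA[4]=0  'bbedbfahababgcebecghbged'
  #5 SA[5]=15  'becghbged'
  #6 SA[6]=1  'bedbfahababgcebecghbged'
  #7 SA[7]=4  'bfahababgcebecghbged'
  #8 SA[8]=11  'bgcebecghbged'
  #9 SA[9]=20  'bged'
  #10 SA[10]=13  'cebecghbged'
  #11 SA[11]=17  'cghbged'
  #12 SA[12]=23  'd'
  #13 SA[13]=3  'dbfahababgcebecghbged'
  #14 SA[14]=14  'ebecghbged'
  #15 SA[15]=16  'ecghbged'
  #16 SA[16]=22  'ed'
  #17 SA[17]=2  'edbfahababgcebecghbged'
  #18 SA[18]=5  'fahababgcebecghbged'
  #19 SA[19]=12  'gcebecghbged'
  #20 SA[20]=21  'ged'
  #21 SA[21]=18  'ghbged'
  #22 SA[22]=7  'hababgcebecghbged'
  #23 SA[23]=19  'hbged'

SA = [8, 10, 6, 9, 0, 15, 1, 4, 11, 20, 13, 17, 23, 3, 14, 16, 22, 2, 5, 12, 21, 18, 7, 19]
[i] adj suffixes → lcp
  [1] 8/10 → 2 ('ab')
  [2] 10/6 → 1 ('a')
  [3] 6/9 → 0 ('')
  [4] 9/0 → 1 ('b')
  [5] 0/15 → 1 ('b')
  [6] 15/1 → 2 ('be')
  [7] 1/4 → 1 ('b')
  [8] 4/11 → 1 ('b')
  [9] 11/20 → 2 ('bg')
  [10] 20/13 → 0 ('')
  [11] 13/17 → 1 ('c')
  [12] 17/23 → 0 ('')
  [13] 23/3 → 1 ('d')
  [14] 3/14 → 0 ('')
  [15] 14/16 → 1 ('e')
  [16] 16/22 → 1 ('e')
  [17] 22/2 → 2 ('ed')
  [18] 2/5 → 0 ('')
  [19] 5/12 → 0 ('')
  [20] 12/21 → 1 ('g')
  [21] 21/18 → 1 ('g')
  [22] 18/7 → 0 ('')
  [23] 7/19 → 1 ('h')

n(n+1)/2 = 24·25/2 = 300
Σ LCP = 0 + 2 + 1 + 0 + 1 + 1 + 2 + 1 + 1 + 2 + 0 + 1 + 0 + 1 + 0 + 1 + 1 + 2 + 0 + 0 + 1 + 1 + 0 + 1 = 20
distinct = 300 − 20 = 280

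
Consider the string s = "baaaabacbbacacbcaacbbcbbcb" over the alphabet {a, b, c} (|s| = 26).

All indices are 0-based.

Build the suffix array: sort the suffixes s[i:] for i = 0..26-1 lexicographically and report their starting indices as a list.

sorted suffixes:
  #0 SA[0]=1  'aaaabacbbacacbcaacbbcbbcb'
  #1 SA[1]=2  'aaabacbbacacbcaacbbcbbcb'
  #2 SA[2]=3  'aabacbbacacbcaacbbcbbcb'
  #3 SA[3]=16  'aacbbcbbcb'
  #4 SA[4]=4  'abacbbacacbcaacbbcbbcb'
  #5 SA[5]=10  'acacbcaacbbcbbcb'
  #6 SA[6]=6  'acbbacacbcaacbbcbbcb'
  #7 SA[7]=17  'acbbcbbcb'
  #8 SA[8]=12  'acbcaacbbcbbcb'
  #9 SA[9]=25  'b'
  #10 SA[10]=0  'baaaabacbbacacbcaacbbcbbcb'
  #11 SA[11]=9  'bacacbcaacbbcbbcb'
  #12 SA[12]=5  'bacbbacacbcaacbbcbbcb'
  #13 SA[13]=8  'bbacacbcaacbbcbbcb'
  #14 SA[14]=22  'bbcb'
  #15 SA[15]=19  'bbcbbcb'
  #16 SA[16]=14  'bcaacbbcbbcb'
  #17 SA[17]=23  'bcb'
  #18 SA[18]=20  'bcbbcb'
  #19 SA[19]=15  'caacbbcbbcb'
  #20 SA[20]=11  'cacbcaacbbcbbcb'
  #21 SA[21]=24  'cb'
  #22 SA[22]=7  'cbbacacbcaacbbcbbcb'
  #23 SA[23]=21  'cbbcb'
  #24 SA[24]=18  'cbbcbbcb'
  #25 SA[25]=13  'cbcaacbbcbbcb'

[1, 2, 3, 16, 4, 10, 6, 17, 12, 25, 0, 9, 5, 8, 22, 19, 14, 23, 20, 15, 11, 24, 7, 21, 18, 13]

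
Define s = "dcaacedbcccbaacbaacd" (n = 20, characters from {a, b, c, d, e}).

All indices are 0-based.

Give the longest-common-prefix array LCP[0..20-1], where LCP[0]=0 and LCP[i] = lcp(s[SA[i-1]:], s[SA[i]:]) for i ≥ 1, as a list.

[0, 3, 3, 1, 2, 2, 0, 4, 1, 0, 1, 5, 1, 2, 1, 1, 0, 1, 1, 0]

rank | idx | suffix
   0 |  12 | aacbaacd
   1 |  16 | aacd
   2 |   2 | aacedbcccbaacbaacd
   3 |  13 | acbaacd
   4 |  17 | acd
   5 |   3 | acedbcccbaacbaacd
   6 |  11 | baacbaacd
   7 |  15 | baacd
   8 |   7 | bcccbaacbaacd
   9 |   1 | caacedbcccbaacbaacd
  10 |  10 | cbaacbaacd
  11 |  14 | cbaacd
  12 |   9 | ccbaacbaacd
  13 |   8 | cccbaacbaacd
  14 |  18 | cd
  15 |   4 | cedbcccbaacbaacd
  16 |  19 | d
  17 |   6 | dbcccbaacbaacd
  18 |   0 | dcaacedbcccbaacbaacd
  19 |   5 | edbcccbaacbaacd

SA = [12, 16, 2, 13, 17, 3, 11, 15, 7, 1, 10, 14, 9, 8, 18, 4, 19, 6, 0, 5]
i: (SA[i-1],SA[i]) lcp shared
  1: (12,16) 3 'aac'
  2: (16,2) 3 'aac'
  3: (2,13) 1 'a'
  4: (13,17) 2 'ac'
  5: (17,3) 2 'ac'
  6: (3,11) 0 ''
  7: (11,15) 4 'baac'
  8: (15,7) 1 'b'
  9: (7,1) 0 ''
  10: (1,10) 1 'c'
  11: (10,14) 5 'cbaac'
  12: (14,9) 1 'c'
  13: (9,8) 2 'cc'
  14: (8,18) 1 'c'
  15: (18,4) 1 'c'
  16: (4,19) 0 ''
  17: (19,6) 1 'd'
  18: (6,0) 1 'd'
  19: (0,5) 0 ''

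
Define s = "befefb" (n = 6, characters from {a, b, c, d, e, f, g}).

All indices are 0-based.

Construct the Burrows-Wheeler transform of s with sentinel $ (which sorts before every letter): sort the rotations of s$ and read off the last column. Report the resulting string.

bf$fbee

rank  rotation last
    0  $befefb  b
    1  b$befef  f
    2  befefb$  $
    3  efb$bef  f
    4  efefb$b  b
    5  fb$befe  e
    6  fefb$be  e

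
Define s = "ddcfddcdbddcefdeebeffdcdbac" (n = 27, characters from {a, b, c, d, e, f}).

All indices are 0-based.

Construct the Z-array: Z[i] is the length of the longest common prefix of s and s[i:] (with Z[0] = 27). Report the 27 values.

Z[0]=27
i=1: fresh scan; Z[1]=1 grow→box=[1,2)
i=2: fresh scan; Z[2]=0
i=3: fresh scan; Z[3]=0
i=4: fresh scan; Z[4]=3 grow→box=[4,7)
i=5: min(r-i=2, Z[1]=1)=1; Z[5]=1
i=6: min(r-i=1, Z[2]=0)=0; Z[6]=0
i=7: fresh scan; Z[7]=1 grow→box=[7,8)
i=8: fresh scan; Z[8]=0
i=9: fresh scan; Z[9]=3 grow→box=[9,12)
i=10: min(r-i=2, Z[1]=1)=1; Z[10]=1
i=11: min(r-i=1, Z[2]=0)=0; Z[11]=0
i=12: fresh scan; Z[12]=0
i=13: fresh scan; Z[13]=0
i=14: fresh scan; Z[14]=1 grow→box=[14,15)
i=15: fresh scan; Z[15]=0
i=16: fresh scan; Z[16]=0
i=17: fresh scan; Z[17]=0
i=18: fresh scan; Z[18]=0
i=19: fresh scan; Z[19]=0
i=20: fresh scan; Z[20]=0
i=21: fresh scan; Z[21]=1 grow→box=[21,22)
i=22: fresh scan; Z[22]=0
i=23: fresh scan; Z[23]=1 grow→box=[23,24)
i=24: fresh scan; Z[24]=0
i=25: fresh scan; Z[25]=0
i=26: fresh scan; Z[26]=0

[27, 1, 0, 0, 3, 1, 0, 1, 0, 3, 1, 0, 0, 0, 1, 0, 0, 0, 0, 0, 0, 1, 0, 1, 0, 0, 0]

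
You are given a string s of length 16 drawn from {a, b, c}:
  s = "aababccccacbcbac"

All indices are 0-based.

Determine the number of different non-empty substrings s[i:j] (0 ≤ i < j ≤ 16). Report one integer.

115

rank→(start, suffix):
  0 → (0, 'aababccccacbcbac')
  1 → (1, 'ababccccacbcbac')
  2 → (3, 'abccccacbcbac')
  3 → (14, 'ac')
  4 → (9, 'acbcbac')
  5 → (2, 'babccccacbcbac')
  6 → (13, 'bac')
  7 → (11, 'bcbac')
  8 → (4, 'bccccacbcbac')
  9 → (15, 'c')
  10 → (8, 'cacbcbac')
  11 → (12, 'cbac')
  12 → (10, 'cbcbac')
  13 → (7, 'ccacbcbac')
  14 → (6, 'cccacbcbac')
  15 → (5, 'ccccacbcbac')

SA = [0, 1, 3, 14, 9, 2, 13, 11, 4, 15, 8, 12, 10, 7, 6, 5]
i: (SA[i-1],SA[i]) lcp shared
  1: (0,1) 1 'a'
  2: (1,3) 2 'ab'
  3: (3,14) 1 'a'
  4: (14,9) 2 'ac'
  5: (9,2) 0 ''
  6: (2,13) 2 'ba'
  7: (13,11) 1 'b'
  8: (11,4) 2 'bc'
  9: (4,15) 0 ''
  10: (15,8) 1 'c'
  11: (8,12) 1 'c'
  12: (12,10) 2 'cb'
  13: (10,7) 1 'c'
  14: (7,6) 2 'cc'
  15: (6,5) 3 'ccc'

n(n+1)/2 = 16·17/2 = 136
Σ LCP = 0 + 1 + 2 + 1 + 2 + 0 + 2 + 1 + 2 + 0 + 1 + 1 + 2 + 1 + 2 + 3 = 21
distinct = 136 − 21 = 115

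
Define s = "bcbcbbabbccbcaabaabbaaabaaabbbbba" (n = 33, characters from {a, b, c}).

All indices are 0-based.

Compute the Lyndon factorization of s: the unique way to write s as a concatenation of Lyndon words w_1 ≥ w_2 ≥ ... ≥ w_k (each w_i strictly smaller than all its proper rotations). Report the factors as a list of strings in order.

["bc", "bc", "b", "b", "abbccbc", "aabaabb", "aaabaaabbbbb", "a"]

emit factor 1: 'bc' (i=0, period=2)
emit factor 2: 'bc' (i=2, period=2)
emit factor 3: 'b' (i=4, period=1)
emit factor 4: 'b' (i=5, period=1)
emit factor 5: 'abbccbc' (i=6, period=7)
emit factor 6: 'aabaabb' (i=13, period=7)
emit factor 7: 'aaabaaabbbbb' (i=20, period=12)
emit factor 8: 'a' (i=32, period=1)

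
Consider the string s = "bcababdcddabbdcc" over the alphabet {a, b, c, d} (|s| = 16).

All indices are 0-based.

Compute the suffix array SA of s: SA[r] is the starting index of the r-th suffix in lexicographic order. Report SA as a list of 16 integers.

rank | idx | suffix
   0 |   2 | ababdcddabbdcc
   1 |  10 | abbdcc
   2 |   4 | abdcddabbdcc
   3 |   3 | babdcddabbdcc
   4 |  11 | bbdcc
   5 |   0 | bcababdcddabbdcc
   6 |  12 | bdcc
   7 |   5 | bdcddabbdcc
   8 |  15 | c
   9 |   1 | cababdcddabbdcc
  10 |  14 | cc
  11 |   7 | cddabbdcc
  12 |   9 | dabbdcc
  13 |  13 | dcc
  14 |   6 | dcddabbdcc
  15 |   8 | ddabbdcc

[2, 10, 4, 3, 11, 0, 12, 5, 15, 1, 14, 7, 9, 13, 6, 8]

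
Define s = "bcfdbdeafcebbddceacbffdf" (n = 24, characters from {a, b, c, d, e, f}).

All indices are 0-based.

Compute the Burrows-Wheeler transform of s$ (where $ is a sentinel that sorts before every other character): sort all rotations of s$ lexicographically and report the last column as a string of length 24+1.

rank  rotation                   last
    0  $bcfdbdeafcebbddceacbffdf  f
    1  acbffdf$bcfdbdeafcebbddce  e
    2  afcebbddceacbffdf$bcfdbde  e
    3  bbddceacbffdf$bcfdbdeafce  e
    4  bcfdbdeafcebbddceacbffdf$  $
    5  bddceacbffdf$bcfdbdeafceb  b
    6  bdeafcebbddceacbffdf$bcfd  d
    7  bffdf$bcfdbdeafcebbddceac  c
    8  cbffdf$bcfdbdeafcebbddcea  a
    9  ceacbffdf$bcfdbdeafcebbdd  d
   10  cebbddceacbffdf$bcfdbdeaf  f
   11  cfdbdeafcebbddceacbffdf$b  b
   12  dbdeafcebbddceacbffdf$bcf  f
   13  dceacbffdf$bcfdbdeafcebbd  d
   14  ddceacbffdf$bcfdbdeafcebb  b
   15  deafcebbddceacbffdf$bcfdb  b
   16  df$bcfdbdeafcebbddceacbff  f
   17  eacbffdf$bcfdbdeafcebbddc  c
   18  eafcebbddceacbffdf$bcfdbd  d
   19  ebbddceacbffdf$bcfdbdeafc  c
   20  f$bcfdbdeafcebbddceacbffd  d
   21  fcebbddceacbffdf$bcfdbdea  a
   22  fdbdeafcebbddceacbffdf$bc  c
   23  fdf$bcfdbdeafcebbddceacbf  f
   24  ffdf$bcfdbdeafcebbddceacb  b

feee$bdcadfbfdbbfcdcdacfb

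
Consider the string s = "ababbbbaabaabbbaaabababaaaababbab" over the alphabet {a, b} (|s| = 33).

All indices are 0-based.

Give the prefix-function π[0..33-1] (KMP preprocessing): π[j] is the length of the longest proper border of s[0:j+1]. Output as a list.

[0, 0, 1, 2, 0, 0, 0, 1, 1, 2, 3, 1, 2, 0, 0, 1, 1, 1, 2, 3, 4, 3, 4, 3, 1, 1, 1, 2, 3, 4, 5, 1, 2]

π[0] = 0
j=1 s[j]='b': π[1]=0 (border '')
j=2 s[j]='a': π[2]=1 (border 'a')
j=3 s[j]='b': π[3]=2 (border 'ab')
j=4 s[j]='b': k: 2→0; π[4]=0 (border '')
j=5 s[j]='b': π[5]=0 (border '')
j=6 s[j]='b': π[6]=0 (border '')
j=7 s[j]='a': π[7]=1 (border 'a')
j=8 s[j]='a': k: 1→0; π[8]=1 (border 'a')
j=9 s[j]='b': π[9]=2 (border 'ab')
j=10 s[j]='a': π[10]=3 (border 'aba')
j=11 s[j]='a': k: 3→1→0; π[11]=1 (border 'a')
j=12 s[j]='b': π[12]=2 (border 'ab')
j=13 s[j]='b': k: 2→0; π[13]=0 (border '')
j=14 s[j]='b': π[14]=0 (border '')
j=15 s[j]='a': π[15]=1 (border 'a')
j=16 s[j]='a': k: 1→0; π[16]=1 (border 'a')
j=17 s[j]='a': k: 1→0; π[17]=1 (border 'a')
j=18 s[j]='b': π[18]=2 (border 'ab')
j=19 s[j]='a': π[19]=3 (border 'aba')
j=20 s[j]='b': π[20]=4 (border 'abab')
j=21 s[j]='a': k: 4→2; π[21]=3 (border 'aba')
j=22 s[j]='b': π[22]=4 (border 'abab')
j=23 s[j]='a': k: 4→2; π[23]=3 (border 'aba')
j=24 s[j]='a': k: 3→1→0; π[24]=1 (border 'a')
j=25 s[j]='a': k: 1→0; π[25]=1 (border 'a')
j=26 s[j]='a': k: 1→0; π[26]=1 (border 'a')
j=27 s[j]='b': π[27]=2 (border 'ab')
j=28 s[j]='a': π[28]=3 (border 'aba')
j=29 s[j]='b': π[29]=4 (border 'abab')
j=30 s[j]='b': π[30]=5 (border 'ababb')
j=31 s[j]='a': k: 5→0; π[31]=1 (border 'a')
j=32 s[j]='b': π[32]=2 (border 'ab')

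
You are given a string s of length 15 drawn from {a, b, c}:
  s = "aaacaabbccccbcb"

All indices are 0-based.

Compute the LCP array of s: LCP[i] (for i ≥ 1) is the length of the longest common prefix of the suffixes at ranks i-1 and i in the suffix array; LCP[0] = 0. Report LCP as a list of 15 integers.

[0, 2, 2, 1, 1, 0, 1, 1, 2, 0, 1, 2, 1, 2, 3]

rank | idx | suffix
   0 |   0 | aaacaabbccccbcb
   1 |   4 | aabbccccbcb
   2 |   1 | aacaabbccccbcb
   3 |   5 | abbccccbcb
   4 |   2 | acaabbccccbcb
   5 |  14 | b
   6 |   6 | bbccccbcb
   7 |  12 | bcb
   8 |   7 | bccccbcb
   9 |   3 | caabbccccbcb
  10 |  13 | cb
  11 |  11 | cbcb
  12 |  10 | ccbcb
  13 |   9 | cccbcb
  14 |   8 | ccccbcb

SA = [0, 4, 1, 5, 2, 14, 6, 12, 7, 3, 13, 11, 10, 9, 8]
[i] adj suffixes → lcp
  [1] 0/4 → 2 ('aa')
  [2] 4/1 → 2 ('aa')
  [3] 1/5 → 1 ('a')
  [4] 5/2 → 1 ('a')
  [5] 2/14 → 0 ('')
  [6] 14/6 → 1 ('b')
  [7] 6/12 → 1 ('b')
  [8] 12/7 → 2 ('bc')
  [9] 7/3 → 0 ('')
  [10] 3/13 → 1 ('c')
  [11] 13/11 → 2 ('cb')
  [12] 11/10 → 1 ('c')
  [13] 10/9 → 2 ('cc')
  [14] 9/8 → 3 ('ccc')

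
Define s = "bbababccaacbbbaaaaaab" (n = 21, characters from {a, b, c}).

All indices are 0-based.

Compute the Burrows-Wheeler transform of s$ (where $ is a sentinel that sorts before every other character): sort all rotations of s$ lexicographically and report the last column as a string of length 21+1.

bbaaaacabbaabbab$cacab

rank  rotation                last
    0  $bbababccaacbbbaaaaaab  b
    1  aaaaaab$bbababccaacbbb  b
    2  aaaaab$bbababccaacbbba  a
    3  aaaab$bbababccaacbbbaa  a
    4  aaab$bbababccaacbbbaaa  a
    5  aab$bbababccaacbbbaaaa  a
    6  aacbbbaaaaaab$bbababcc  c
    7  ab$bbababccaacbbbaaaaa  a
    8  ababccaacbbbaaaaaab$bb  b
    9  abccaacbbbaaaaaab$bbab  b
   10  acbbbaaaaaab$bbababcca  a
   11  b$bbababccaacbbbaaaaaa  a
   12  baaaaaab$bbababccaacbb  b
   13  bababccaacbbbaaaaaab$b  b
   14  babccaacbbbaaaaaab$bba  a
   15  bbaaaaaab$bbababccaacb  b
   16  bbababccaacbbbaaaaaab$  $
   17  bbbaaaaaab$bbababccaac  c
   18  bccaacbbbaaaaaab$bbaba  a
   19  caacbbbaaaaaab$bbababc  c
   20  cbbbaaaaaab$bbababccaa  a
   21  ccaacbbbaaaaaab$bbabab  b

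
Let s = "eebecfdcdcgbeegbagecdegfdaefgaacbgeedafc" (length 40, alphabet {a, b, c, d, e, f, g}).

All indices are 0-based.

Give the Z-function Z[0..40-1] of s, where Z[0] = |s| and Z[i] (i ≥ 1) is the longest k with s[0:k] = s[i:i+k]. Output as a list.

Z[0]=40
i=1: i≥r, start 0; Z[1]=1 scan→box=[1,2)
i=2: i≥r, start 0; Z[2]=0
i=3: i≥r, start 0; Z[3]=1 scan→box=[3,4)
i=4: i≥r, start 0; Z[4]=0
i=5: i≥r, start 0; Z[5]=0
i=6: i≥r, start 0; Z[6]=0
i=7: i≥r, start 0; Z[7]=0
i=8: i≥r, start 0; Z[8]=0
i=9: i≥r, start 0; Z[9]=0
i=10: i≥r, start 0; Z[10]=0
i=11: i≥r, start 0; Z[11]=0
i=12: i≥r, start 0; Z[12]=2 scan→box=[12,14)
i=13: min(r-i=1, Z[1]=1)=1; Z[13]=1
i=14: i≥r, start 0; Z[14]=0
i=15: i≥r, start 0; Z[15]=0
i=16: i≥r, start 0; Z[16]=0
i=17: i≥r, start 0; Z[17]=0
i=18: i≥r, start 0; Z[18]=1 scan→box=[18,19)
i=19: i≥r, start 0; Z[19]=0
i=20: i≥r, start 0; Z[20]=0
i=21: i≥r, start 0; Z[21]=1 scan→box=[21,22)
i=22: i≥r, start 0; Z[22]=0
i=23: i≥r, start 0; Z[23]=0
i=24: i≥r, start 0; Z[24]=0
i=25: i≥r, start 0; Z[25]=0
i=26: i≥r, start 0; Z[26]=1 scan→box=[26,27)
i=27: i≥r, start 0; Z[27]=0
i=28: i≥r, start 0; Z[28]=0
i=29: i≥r, start 0; Z[29]=0
i=30: i≥r, start 0; Z[30]=0
i=31: i≥r, start 0; Z[31]=0
i=32: i≥r, start 0; Z[32]=0
i=33: i≥r, start 0; Z[33]=0
i=34: i≥r, start 0; Z[34]=2 scan→box=[34,36)
i=35: min(r-i=1, Z[1]=1)=1; Z[35]=1
i=36: i≥r, start 0; Z[36]=0
i=37: i≥r, start 0; Z[37]=0
i=38: i≥r, start 0; Z[38]=0
i=39: i≥r, start 0; Z[39]=0

[40, 1, 0, 1, 0, 0, 0, 0, 0, 0, 0, 0, 2, 1, 0, 0, 0, 0, 1, 0, 0, 1, 0, 0, 0, 0, 1, 0, 0, 0, 0, 0, 0, 0, 2, 1, 0, 0, 0, 0]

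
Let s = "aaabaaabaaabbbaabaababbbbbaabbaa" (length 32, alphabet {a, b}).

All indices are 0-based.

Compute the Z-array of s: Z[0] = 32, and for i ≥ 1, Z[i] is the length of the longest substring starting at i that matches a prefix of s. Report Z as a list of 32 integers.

[32, 2, 1, 0, 8, 2, 1, 0, 4, 2, 1, 0, 0, 0, 2, 1, 0, 2, 1, 0, 1, 0, 0, 0, 0, 0, 2, 1, 0, 0, 2, 1]

Z[0]=32
i=1: fresh scan; Z[1]=2 extend→box=[1,3)
i=2: min(r-i=1, Z[1]=2)=1; Z[2]=1
i=3: fresh scan; Z[3]=0
i=4: fresh scan; Z[4]=8 extend→box=[4,12)
i=5: min(r-i=7, Z[1]=2)=2; Z[5]=2
i=6: min(r-i=6, Z[2]=1)=1; Z[6]=1
i=7: min(r-i=5, Z[3]=0)=0; Z[7]=0
i=8: min(r-i=4, Z[4]=8)=4; Z[8]=4
i=9: min(r-i=3, Z[5]=2)=2; Z[9]=2
i=10: min(r-i=2, Z[6]=1)=1; Z[10]=1
i=11: min(r-i=1, Z[7]=0)=0; Z[11]=0
i=12: fresh scan; Z[12]=0
i=13: fresh scan; Z[13]=0
i=14: fresh scan; Z[14]=2 extend→box=[14,16)
i=15: min(r-i=1, Z[1]=2)=1; Z[15]=1
i=16: fresh scan; Z[16]=0
i=17: fresh scan; Z[17]=2 extend→box=[17,19)
i=18: min(r-i=1, Z[1]=2)=1; Z[18]=1
i=19: fresh scan; Z[19]=0
i=20: fresh scan; Z[20]=1 extend→box=[20,21)
i=21: fresh scan; Z[21]=0
i=22: fresh scan; Z[22]=0
i=23: fresh scan; Z[23]=0
i=24: fresh scan; Z[24]=0
i=25: fresh scan; Z[25]=0
i=26: fresh scan; Z[26]=2 extend→box=[26,28)
i=27: min(r-i=1, Z[1]=2)=1; Z[27]=1
i=28: fresh scan; Z[28]=0
i=29: fresh scan; Z[29]=0
i=30: fresh scan; Z[30]=2 extend→box=[30,32)
i=31: min(r-i=1, Z[1]=2)=1; Z[31]=1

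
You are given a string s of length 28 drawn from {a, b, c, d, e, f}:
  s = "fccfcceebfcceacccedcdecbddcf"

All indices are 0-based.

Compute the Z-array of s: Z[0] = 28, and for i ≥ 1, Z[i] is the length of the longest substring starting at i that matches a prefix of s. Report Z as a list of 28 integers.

Z[0]=28
i=1: i≥r, start 0; Z[1]=0
i=2: i≥r, start 0; Z[2]=0
i=3: i≥r, start 0; Z[3]=3 scan→box=[3,6)
i=4: min(r-i=2, Z[1]=0)=0; Z[4]=0
i=5: min(r-i=1, Z[2]=0)=0; Z[5]=0
i=6: i≥r, start 0; Z[6]=0
i=7: i≥r, start 0; Z[7]=0
i=8: i≥r, start 0; Z[8]=0
i=9: i≥r, start 0; Z[9]=3 scan→box=[9,12)
i=10: min(r-i=2, Z[1]=0)=0; Z[10]=0
i=11: min(r-i=1, Z[2]=0)=0; Z[11]=0
i=12: i≥r, start 0; Z[12]=0
i=13: i≥r, start 0; Z[13]=0
i=14: i≥r, start 0; Z[14]=0
i=15: i≥r, start 0; Z[15]=0
i=16: i≥r, start 0; Z[16]=0
i=17: i≥r, start 0; Z[17]=0
i=18: i≥r, start 0; Z[18]=0
i=19: i≥r, start 0; Z[19]=0
i=20: i≥r, start 0; Z[20]=0
i=21: i≥r, start 0; Z[21]=0
i=22: i≥r, start 0; Z[22]=0
i=23: i≥r, start 0; Z[23]=0
i=24: i≥r, start 0; Z[24]=0
i=25: i≥r, start 0; Z[25]=0
i=26: i≥r, start 0; Z[26]=0
i=27: i≥r, start 0; Z[27]=1 scan→box=[27,28)

[28, 0, 0, 3, 0, 0, 0, 0, 0, 3, 0, 0, 0, 0, 0, 0, 0, 0, 0, 0, 0, 0, 0, 0, 0, 0, 0, 1]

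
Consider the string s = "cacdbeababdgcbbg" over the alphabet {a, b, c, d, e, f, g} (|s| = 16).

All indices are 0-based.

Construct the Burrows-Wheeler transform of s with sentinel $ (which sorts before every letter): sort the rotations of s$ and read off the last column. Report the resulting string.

rank  rotation           last
    0  $cacdbeababdgcbbg  g
    1  ababdgcbbg$cacdbe  e
    2  abdgcbbg$cacdbeab  b
    3  acdbeababdgcbbg$c  c
    4  babdgcbbg$cacdbea  a
    5  bbg$cacdbeababdgc  c
    6  bdgcbbg$cacdbeaba  a
    7  beababdgcbbg$cacd  d
    8  bg$cacdbeababdgcb  b
    9  cacdbeababdgcbbg$  $
   10  cbbg$cacdbeababdg  g
   11  cdbeababdgcbbg$ca  a
   12  dbeababdgcbbg$cac  c
   13  dgcbbg$cacdbeabab  b
   14  eababdgcbbg$cacdb  b
   15  g$cacdbeababdgcbb  b
   16  gcbbg$cacdbeababd  d

gebcacadb$gacbbbd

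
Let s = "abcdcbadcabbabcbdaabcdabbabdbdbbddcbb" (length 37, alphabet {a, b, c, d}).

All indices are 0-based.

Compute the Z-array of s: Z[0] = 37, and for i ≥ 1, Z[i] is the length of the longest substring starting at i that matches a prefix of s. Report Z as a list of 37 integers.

Z[0]=37
i=1: i≥r, start 0; Z[1]=0
i=2: i≥r, start 0; Z[2]=0
i=3: i≥r, start 0; Z[3]=0
i=4: i≥r, start 0; Z[4]=0
i=5: i≥r, start 0; Z[5]=0
i=6: i≥r, start 0; Z[6]=1 grow→box=[6,7)
i=7: i≥r, start 0; Z[7]=0
i=8: i≥r, start 0; Z[8]=0
i=9: i≥r, start 0; Z[9]=2 grow→box=[9,11)
i=10: min(r-i=1, Z[1]=0)=0; Z[10]=0
i=11: i≥r, start 0; Z[11]=0
i=12: i≥r, start 0; Z[12]=3 grow→box=[12,15)
i=13: min(r-i=2, Z[1]=0)=0; Z[13]=0
i=14: min(r-i=1, Z[2]=0)=0; Z[14]=0
i=15: i≥r, start 0; Z[15]=0
i=16: i≥r, start 0; Z[16]=0
i=17: i≥r, start 0; Z[17]=1 grow→box=[17,18)
i=18: i≥r, start 0; Z[18]=4 grow→box=[18,22)
i=19: min(r-i=3, Z[1]=0)=0; Z[19]=0
i=20: min(r-i=2, Z[2]=0)=0; Z[20]=0
i=21: min(r-i=1, Z[3]=0)=0; Z[21]=0
i=22: i≥r, start 0; Z[22]=2 grow→box=[22,24)
i=23: min(r-i=1, Z[1]=0)=0; Z[23]=0
i=24: i≥r, start 0; Z[24]=0
i=25: i≥r, start 0; Z[25]=2 grow→box=[25,27)
i=26: min(r-i=1, Z[1]=0)=0; Z[26]=0
i=27: i≥r, start 0; Z[27]=0
i=28: i≥r, start 0; Z[28]=0
i=29: i≥r, start 0; Z[29]=0
i=30: i≥r, start 0; Z[30]=0
i=31: i≥r, start 0; Z[31]=0
i=32: i≥r, start 0; Z[32]=0
i=33: i≥r, start 0; Z[33]=0
i=34: i≥r, start 0; Z[34]=0
i=35: i≥r, start 0; Z[35]=0
i=36: i≥r, start 0; Z[36]=0

[37, 0, 0, 0, 0, 0, 1, 0, 0, 2, 0, 0, 3, 0, 0, 0, 0, 1, 4, 0, 0, 0, 2, 0, 0, 2, 0, 0, 0, 0, 0, 0, 0, 0, 0, 0, 0]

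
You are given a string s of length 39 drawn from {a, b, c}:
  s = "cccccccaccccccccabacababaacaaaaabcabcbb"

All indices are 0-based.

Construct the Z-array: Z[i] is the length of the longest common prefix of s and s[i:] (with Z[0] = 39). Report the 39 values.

Z[0]=39
i=1: i≥r, start 0; Z[1]=6 scan→box=[1,7)
i=2: min(r-i=5, Z[1]=6)=5; Z[2]=5
i=3: min(r-i=4, Z[2]=5)=4; Z[3]=4
i=4: min(r-i=3, Z[3]=4)=3; Z[4]=3
i=5: min(r-i=2, Z[4]=3)=2; Z[5]=2
i=6: min(r-i=1, Z[5]=2)=1; Z[6]=1
i=7: i≥r, start 0; Z[7]=0
i=8: i≥r, start 0; Z[8]=7 scan→box=[8,15)
i=9: min(r-i=6, Z[1]=6)=6; Z[9]=8 scan→box=[9,17)
i=10: min(r-i=7, Z[1]=6)=6; Z[10]=6
i=11: min(r-i=6, Z[2]=5)=5; Z[11]=5
i=12: min(r-i=5, Z[3]=4)=4; Z[12]=4
i=13: min(r-i=4, Z[4]=3)=3; Z[13]=3
i=14: min(r-i=3, Z[5]=2)=2; Z[14]=2
i=15: min(r-i=2, Z[6]=1)=1; Z[15]=1
i=16: min(r-i=1, Z[7]=0)=0; Z[16]=0
i=17: i≥r, start 0; Z[17]=0
i=18: i≥r, start 0; Z[18]=0
i=19: i≥r, start 0; Z[19]=1 scan→box=[19,20)
i=20: i≥r, start 0; Z[20]=0
i=21: i≥r, start 0; Z[21]=0
i=22: i≥r, start 0; Z[22]=0
i=23: i≥r, start 0; Z[23]=0
i=24: i≥r, start 0; Z[24]=0
i=25: i≥r, start 0; Z[25]=0
i=26: i≥r, start 0; Z[26]=1 scan→box=[26,27)
i=27: i≥r, start 0; Z[27]=0
i=28: i≥r, start 0; Z[28]=0
i=29: i≥r, start 0; Z[29]=0
i=30: i≥r, start 0; Z[30]=0
i=31: i≥r, start 0; Z[31]=0
i=32: i≥r, start 0; Z[32]=0
i=33: i≥r, start 0; Z[33]=1 scan→box=[33,34)
i=34: i≥r, start 0; Z[34]=0
i=35: i≥r, start 0; Z[35]=0
i=36: i≥r, start 0; Z[36]=1 scan→box=[36,37)
i=37: i≥r, start 0; Z[37]=0
i=38: i≥r, start 0; Z[38]=0

[39, 6, 5, 4, 3, 2, 1, 0, 7, 8, 6, 5, 4, 3, 2, 1, 0, 0, 0, 1, 0, 0, 0, 0, 0, 0, 1, 0, 0, 0, 0, 0, 0, 1, 0, 0, 1, 0, 0]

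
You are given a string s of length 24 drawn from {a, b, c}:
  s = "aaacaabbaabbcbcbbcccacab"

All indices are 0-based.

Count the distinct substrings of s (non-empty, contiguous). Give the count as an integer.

rank | idx | suffix
   0 |   0 | aaacaabbaabbcbcbbcccacab
   1 |   4 | aabbaabbcbcbbcccacab
   2 |   8 | aabbcbcbbcccacab
   3 |   1 | aacaabbaabbcbcbbcccacab
   4 |  22 | ab
   5 |   5 | abbaabbcbcbbcccacab
   6 |   9 | abbcbcbbcccacab
   7 |   2 | acaabbaabbcbcbbcccacab
   8 |  20 | acab
   9 |  23 | b
  10 |   7 | baabbcbcbbcccacab
  11 |   6 | bbaabbcbcbbcccacab
  12 |  10 | bbcbcbbcccacab
  13 |  15 | bbcccacab
  14 |  13 | bcbbcccacab
  15 |  11 | bcbcbbcccacab
  16 |  16 | bcccacab
  17 |   3 | caabbaabbcbcbbcccacab
  18 |  21 | cab
  19 |  19 | cacab
  20 |  14 | cbbcccacab
  21 |  12 | cbcbbcccacab
  22 |  18 | ccacab
  23 |  17 | cccacab

SA = [0, 4, 8, 1, 22, 5, 9, 2, 20, 23, 7, 6, 10, 15, 13, 11, 16, 3, 21, 19, 14, 12, 18, 17]
[i] adj suffixes → lcp
  [1] 0/4 → 2 ('aa')
  [2] 4/8 → 4 ('aabb')
  [3] 8/1 → 2 ('aa')
  [4] 1/22 → 1 ('a')
  [5] 22/5 → 2 ('ab')
  [6] 5/9 → 3 ('abb')
  [7] 9/2 → 1 ('a')
  [8] 2/20 → 3 ('aca')
  [9] 20/23 → 0 ('')
  [10] 23/7 → 1 ('b')
  [11] 7/6 → 1 ('b')
  [12] 6/10 → 2 ('bb')
  [13] 10/15 → 3 ('bbc')
  [14] 15/13 → 1 ('b')
  [15] 13/11 → 3 ('bcb')
  [16] 11/16 → 2 ('bc')
  [17] 16/3 → 0 ('')
  [18] 3/21 → 2 ('ca')
  [19] 21/19 → 2 ('ca')
  [20] 19/14 → 1 ('c')
  [21] 14/12 → 2 ('cb')
  [22] 12/18 → 1 ('c')
  [23] 18/17 → 2 ('cc')

n(n+1)/2 = 24·25/2 = 300
Σ LCP = 0 + 2 + 4 + 2 + 1 + 2 + 3 + 1 + 3 + 0 + 1 + 1 + 2 + 3 + 1 + 3 + 2 + 0 + 2 + 2 + 1 + 2 + 1 + 2 = 41
distinct = 300 − 41 = 259

259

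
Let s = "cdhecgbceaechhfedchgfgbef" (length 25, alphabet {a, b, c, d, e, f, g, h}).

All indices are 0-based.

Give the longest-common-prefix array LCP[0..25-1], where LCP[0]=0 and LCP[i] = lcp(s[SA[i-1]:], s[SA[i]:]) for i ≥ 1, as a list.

[0, 0, 1, 0, 1, 1, 1, 2, 0, 1, 0, 1, 2, 1, 1, 0, 1, 1, 0, 2, 1, 0, 1, 1, 1]

rank | idx | suffix
   0 |   9 | aechhfedchgfgbef
   1 |   6 | bceaechhfedchgfgbef
   2 |  22 | bef
   3 |   0 | cdhecgbceaechhfedchgfgbef
   4 |   7 | ceaechhfedchgfgbef
   5 |   4 | cgbceaechhfedchgfgbef
   6 |  17 | chgfgbef
   7 |  11 | chhfedchgfgbef
   8 |  16 | dchgfgbef
   9 |   1 | dhecgbceaechhfedchgfgbef
  10 |   8 | eaechhfedchgfgbef
  11 |   3 | ecgbceaechhfedchgfgbef
  12 |  10 | echhfedchgfgbef
  13 |  15 | edchgfgbef
  14 |  23 | ef
  15 |  24 | f
  16 |  14 | fedchgfgbef
  17 |  20 | fgbef
  18 |   5 | gbceaechhfedchgfgbef
  19 |  21 | gbef
  20 |  19 | gfgbef
  21 |   2 | hecgbceaechhfedchgfgbef
  22 |  13 | hfedchgfgbef
  23 |  18 | hgfgbef
  24 |  12 | hhfedchgfgbef

SA = [9, 6, 22, 0, 7, 4, 17, 11, 16, 1, 8, 3, 10, 15, 23, 24, 14, 20, 5, 21, 19, 2, 13, 18, 12]
rank  pair      lcp
   1  s[9:],s[6:]  0  ''
   2  s[6:],s[22:]  1  'b'
   3  s[22:],s[0:]  0  ''
   4  s[0:],s[7:]  1  'c'
   5  s[7:],s[4:]  1  'c'
   6  s[4:],s[17:]  1  'c'
   7  s[17:],s[11:]  2  'ch'
   8  s[11:],s[16:]  0  ''
   9  s[16:],s[1:]  1  'd'
  10  s[1:],s[8:]  0  ''
  11  s[8:],s[3:]  1  'e'
  12  s[3:],s[10:]  2  'ec'
  13  s[10:],s[15:]  1  'e'
  14  s[15:],s[23:]  1  'e'
  15  s[23:],s[24:]  0  ''
  16  s[24:],s[14:]  1  'f'
  17  s[14:],s[20:]  1  'f'
  18  s[20:],s[5:]  0  ''
  19  s[5:],s[21:]  2  'gb'
  20  s[21:],s[19:]  1  'g'
  21  s[19:],s[2:]  0  ''
  22  s[2:],s[13:]  1  'h'
  23  s[13:],s[18:]  1  'h'
  24  s[18:],s[12:]  1  'h'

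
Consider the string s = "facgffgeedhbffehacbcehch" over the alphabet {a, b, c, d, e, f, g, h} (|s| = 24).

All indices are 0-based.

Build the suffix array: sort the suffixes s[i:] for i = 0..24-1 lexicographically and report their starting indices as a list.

[16, 1, 18, 11, 17, 19, 2, 22, 9, 8, 7, 14, 20, 0, 13, 12, 4, 5, 6, 3, 23, 15, 10, 21]

rank | idx | suffix
   0 |  16 | acbcehch
   1 |   1 | acgffgeedhbffehacbcehch
   2 |  18 | bcehch
   3 |  11 | bffehacbcehch
   4 |  17 | cbcehch
   5 |  19 | cehch
   6 |   2 | cgffgeedhbffehacbcehch
   7 |  22 | ch
   8 |   9 | dhbffehacbcehch
   9 |   8 | edhbffehacbcehch
  10 |   7 | eedhbffehacbcehch
  11 |  14 | ehacbcehch
  12 |  20 | ehch
  13 |   0 | facgffgeedhbffehacbcehch
  14 |  13 | fehacbcehch
  15 |  12 | ffehacbcehch
  16 |   4 | ffgeedhbffehacbcehch
  17 |   5 | fgeedhbffehacbcehch
  18 |   6 | geedhbffehacbcehch
  19 |   3 | gffgeedhbffehacbcehch
  20 |  23 | h
  21 |  15 | hacbcehch
  22 |  10 | hbffehacbcehch
  23 |  21 | hch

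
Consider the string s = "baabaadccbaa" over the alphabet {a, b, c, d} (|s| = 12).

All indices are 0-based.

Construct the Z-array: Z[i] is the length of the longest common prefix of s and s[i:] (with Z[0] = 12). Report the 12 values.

Z[0]=12
i=1: outside box; Z[1]=0
i=2: outside box; Z[2]=0
i=3: outside box; Z[3]=3 scan→box=[3,6)
i=4: min(r-i=2, Z[1]=0)=0; Z[4]=0
i=5: min(r-i=1, Z[2]=0)=0; Z[5]=0
i=6: outside box; Z[6]=0
i=7: outside box; Z[7]=0
i=8: outside box; Z[8]=0
i=9: outside box; Z[9]=3 scan→box=[9,12)
i=10: min(r-i=2, Z[1]=0)=0; Z[10]=0
i=11: min(r-i=1, Z[2]=0)=0; Z[11]=0

[12, 0, 0, 3, 0, 0, 0, 0, 0, 3, 0, 0]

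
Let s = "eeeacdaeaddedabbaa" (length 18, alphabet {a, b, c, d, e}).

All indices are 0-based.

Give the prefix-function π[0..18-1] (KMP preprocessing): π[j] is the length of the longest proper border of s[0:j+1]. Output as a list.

[0, 1, 2, 0, 0, 0, 0, 1, 0, 0, 0, 1, 0, 0, 0, 0, 0, 0]

π[0] = 0
j=1 s[j]='e': π[1]=1 (border 'e')
j=2 s[j]='e': π[2]=2 (border 'ee')
j=3 s[j]='a': k: 2→1→0; π[3]=0 (border '')
j=4 s[j]='c': π[4]=0 (border '')
j=5 s[j]='d': π[5]=0 (border '')
j=6 s[j]='a': π[6]=0 (border '')
j=7 s[j]='e': π[7]=1 (border 'e')
j=8 s[j]='a': k: 1→0; π[8]=0 (border '')
j=9 s[j]='d': π[9]=0 (border '')
j=10 s[j]='d': π[10]=0 (border '')
j=11 s[j]='e': π[11]=1 (border 'e')
j=12 s[j]='d': k: 1→0; π[12]=0 (border '')
j=13 s[j]='a': π[13]=0 (border '')
j=14 s[j]='b': π[14]=0 (border '')
j=15 s[j]='b': π[15]=0 (border '')
j=16 s[j]='a': π[16]=0 (border '')
j=17 s[j]='a': π[17]=0 (border '')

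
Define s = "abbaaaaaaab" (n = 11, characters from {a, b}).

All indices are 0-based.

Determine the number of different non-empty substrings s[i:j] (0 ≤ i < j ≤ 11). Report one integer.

41

rank | idx | suffix
   0 |   3 | aaaaaaab
   1 |   4 | aaaaaab
   2 |   5 | aaaaab
   3 |   6 | aaaab
   4 |   7 | aaab
   5 |   8 | aab
   6 |   9 | ab
   7 |   0 | abbaaaaaaab
   8 |  10 | b
   9 |   2 | baaaaaaab
  10 |   1 | bbaaaaaaab

SA = [3, 4, 5, 6, 7, 8, 9, 0, 10, 2, 1]
i: (SA[i-1],SA[i]) lcp shared
  1: (3,4) 6 'aaaaaa'
  2: (4,5) 5 'aaaaa'
  3: (5,6) 4 'aaaa'
  4: (6,7) 3 'aaa'
  5: (7,8) 2 'aa'
  6: (8,9) 1 'a'
  7: (9,0) 2 'ab'
  8: (0,10) 0 ''
  9: (10,2) 1 'b'
  10: (2,1) 1 'b'

n(n+1)/2 = 11·12/2 = 66
Σ LCP = 0 + 6 + 5 + 4 + 3 + 2 + 1 + 2 + 0 + 1 + 1 = 25
distinct = 66 − 25 = 41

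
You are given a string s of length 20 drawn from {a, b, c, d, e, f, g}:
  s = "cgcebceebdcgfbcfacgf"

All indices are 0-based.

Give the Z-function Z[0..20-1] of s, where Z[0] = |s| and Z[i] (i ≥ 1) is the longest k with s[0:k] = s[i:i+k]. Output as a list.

Z[0]=20
i=1: outside box; Z[1]=0
i=2: outside box; Z[2]=1 extend→box=[2,3)
i=3: outside box; Z[3]=0
i=4: outside box; Z[4]=0
i=5: outside box; Z[5]=1 extend→box=[5,6)
i=6: outside box; Z[6]=0
i=7: outside box; Z[7]=0
i=8: outside box; Z[8]=0
i=9: outside box; Z[9]=0
i=10: outside box; Z[10]=2 extend→box=[10,12)
i=11: min(r-i=1, Z[1]=0)=0; Z[11]=0
i=12: outside box; Z[12]=0
i=13: outside box; Z[13]=0
i=14: outside box; Z[14]=1 extend→box=[14,15)
i=15: outside box; Z[15]=0
i=16: outside box; Z[16]=0
i=17: outside box; Z[17]=2 extend→box=[17,19)
i=18: min(r-i=1, Z[1]=0)=0; Z[18]=0
i=19: outside box; Z[19]=0

[20, 0, 1, 0, 0, 1, 0, 0, 0, 0, 2, 0, 0, 0, 1, 0, 0, 2, 0, 0]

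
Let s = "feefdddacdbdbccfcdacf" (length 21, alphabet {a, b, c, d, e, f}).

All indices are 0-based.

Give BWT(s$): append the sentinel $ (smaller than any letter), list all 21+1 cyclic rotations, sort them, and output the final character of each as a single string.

rank  rotation                last
    0  $feefdddacdbdbccfcdacf  f
    1  acdbdbccfcdacf$feefddd  d
    2  acf$feefdddacdbdbccfcd  d
    3  bccfcdacf$feefdddacdbd  d
    4  bdbccfcdacf$feefdddacd  d
    5  ccfcdacf$feefdddacdbdb  b
    6  cdacf$feefdddacdbdbccf  f
    7  cdbdbccfcdacf$feefddda  a
    8  cf$feefdddacdbdbccfcda  a
    9  cfcdacf$feefdddacdbdbc  c
   10  dacdbdbccfcdacf$feefdd  d
   11  dacf$feefdddacdbdbccfc  c
   12  dbccfcdacf$feefdddacdb  b
   13  dbdbccfcdacf$feefdddac  c
   14  ddacdbdbccfcdacf$feefd  d
   15  dddacdbdbccfcdacf$feef  f
   16  eefdddacdbdbccfcdacf$f  f
   17  efdddacdbdbccfcdacf$fe  e
   18  f$feefdddacdbdbccfcdac  c
   19  fcdacf$feefdddacdbdbcc  c
   20  fdddacdbdbccfcdacf$fee  e
   21  feefdddacdbdbccfcdacf$  $

fddddbfaacdcbcdffecce$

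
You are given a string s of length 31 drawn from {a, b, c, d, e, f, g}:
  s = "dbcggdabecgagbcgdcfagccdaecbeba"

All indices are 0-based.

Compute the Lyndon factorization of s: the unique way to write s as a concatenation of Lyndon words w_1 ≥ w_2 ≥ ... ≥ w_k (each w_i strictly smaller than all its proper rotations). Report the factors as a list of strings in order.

emit factor 1: 'd' (i=0, period=1)
emit factor 2: 'bcggd' (i=1, period=5)
emit factor 3: 'abecgagbcgdcfagccdaecbeb' (i=6, period=24)
emit factor 4: 'a' (i=30, period=1)

["d", "bcggd", "abecgagbcgdcfagccdaecbeb", "a"]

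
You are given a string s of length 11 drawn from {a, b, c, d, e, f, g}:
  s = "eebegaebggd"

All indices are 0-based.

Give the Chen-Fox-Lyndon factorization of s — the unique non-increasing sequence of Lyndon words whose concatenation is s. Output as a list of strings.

emit factor 1: 'e' (i=0, period=1)
emit factor 2: 'e' (i=1, period=1)
emit factor 3: 'beg' (i=2, period=3)
emit factor 4: 'aebggd' (i=5, period=6)

["e", "e", "beg", "aebggd"]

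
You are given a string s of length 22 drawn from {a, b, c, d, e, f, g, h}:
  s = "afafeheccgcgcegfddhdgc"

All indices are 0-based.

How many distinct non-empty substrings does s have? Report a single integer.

233

sorted suffixes:
  #0 SA[0]=0  'afafeheccgcgcegfddhdgc'
  #1 SA[1]=2  'afeheccgcgcegfddhdgc'
  #2 SA[2]=21  'c'
  #3 SA[3]=7  'ccgcgcegfddhdgc'
  #4 SA[4]=12  'cegfddhdgc'
  #5 SA[5]=10  'cgcegfddhdgc'
  #6 SA[6]=8  'cgcgcegfddhdgc'
  #7 SA[7]=16  'ddhdgc'
  #8 SA[8]=19  'dgc'
  #9 SA[9]=17  'dhdgc'
  #10 SA[10]=6  'eccgcgcegfddhdgc'
  #11 SA[11]=13  'egfddhdgc'
  #12 SA[12]=4  'eheccgcgcegfddhdgc'
  #13 SA[13]=1  'fafeheccgcgcegfddhdgc'
  #14 SA[14]=15  'fddhdgc'
  #15 SA[15]=3  'feheccgcgcegfddhdgc'
  #16 SA[16]=20  'gc'
  #17 SA[17]=11  'gcegfddhdgc'
  #18 SA[18]=9  'gcgcegfddhdgc'
  #19 SA[19]=14  'gfddhdgc'
  #20 SA[20]=18  'hdgc'
  #21 SA[21]=5  'heccgcgcegfddhdgc'

SA = [0, 2, 21, 7, 12, 10, 8, 16, 19, 17, 6, 13, 4, 1, 15, 3, 20, 11, 9, 14, 18, 5]
rank  pair      lcp
   1  s[0:],s[2:]  2  'af'
   2  s[2:],s[21:]  0  ''
   3  s[21:],s[7:]  1  'c'
   4  s[7:],s[12:]  1  'c'
   5  s[12:],s[10:]  1  'c'
   6  s[10:],s[8:]  3  'cgc'
   7  s[8:],s[16:]  0  ''
   8  s[16:],s[19:]  1  'd'
   9  s[19:],s[17:]  1  'd'
  10  s[17:],s[6:]  0  ''
  11  s[6:],s[13:]  1  'e'
  12  s[13:],s[4:]  1  'e'
  13  s[4:],s[1:]  0  ''
  14  s[1:],s[15:]  1  'f'
  15  s[15:],s[3:]  1  'f'
  16  s[3:],s[20:]  0  ''
  17  s[20:],s[11:]  2  'gc'
  18  s[11:],s[9:]  2  'gc'
  19  s[9:],s[14:]  1  'g'
  20  s[14:],s[18:]  0  ''
  21  s[18:],s[5:]  1  'h'

n(n+1)/2 = 22·23/2 = 253
Σ LCP = 0 + 2 + 0 + 1 + 1 + 1 + 3 + 0 + 1 + 1 + 0 + 1 + 1 + 0 + 1 + 1 + 0 + 2 + 2 + 1 + 0 + 1 = 20
distinct = 253 − 20 = 233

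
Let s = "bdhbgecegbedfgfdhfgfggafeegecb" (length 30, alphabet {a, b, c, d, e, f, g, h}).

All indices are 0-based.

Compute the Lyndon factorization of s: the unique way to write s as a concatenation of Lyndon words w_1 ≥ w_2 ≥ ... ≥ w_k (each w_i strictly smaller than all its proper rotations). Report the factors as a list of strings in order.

["bdhbgecegbedfgfdhfgfgg", "afeegecb"]

emit factor 1: 'bdhbgecegbedfgfdhfgfgg' (i=0, period=22)
emit factor 2: 'afeegecb' (i=22, period=8)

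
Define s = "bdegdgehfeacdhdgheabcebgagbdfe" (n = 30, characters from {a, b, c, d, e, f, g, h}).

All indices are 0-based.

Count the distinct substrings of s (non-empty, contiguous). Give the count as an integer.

439

rank→(start, suffix):
  0 → (18, 'abcebgagbdfe')
  1 → (10, 'acdhdgheabcebgagbdfe')
  2 → (24, 'agbdfe')
  3 → (19, 'bcebgagbdfe')
  4 → (0, 'bdegdgehfeacdhdgheabcebgagbdfe')
  5 → (26, 'bdfe')
  6 → (22, 'bgagbdfe')
  7 → (11, 'cdhdgheabcebgagbdfe')
  8 → (20, 'cebgagbdfe')
  9 → (1, 'degdgehfeacdhdgheabcebgagbdfe')
  10 → (27, 'dfe')
  11 → (4, 'dgehfeacdhdgheabcebgagbdfe')
  12 → (14, 'dgheabcebgagbdfe')
  13 → (12, 'dhdgheabcebgagbdfe')
  14 → (29, 'e')
  15 → (17, 'eabcebgagbdfe')
  16 → (9, 'eacdhdgheabcebgagbdfe')
  17 → (21, 'ebgagbdfe')
  18 → (2, 'egdgehfeacdhdgheabcebgagbdfe')
  19 → (6, 'ehfeacdhdgheabcebgagbdfe')
  20 → (28, 'fe')
  21 → (8, 'feacdhdgheabcebgagbdfe')
  22 → (23, 'gagbdfe')
  23 → (25, 'gbdfe')
  24 → (3, 'gdgehfeacdhdgheabcebgagbdfe')
  25 → (5, 'gehfeacdhdgheabcebgagbdfe')
  26 → (15, 'gheabcebgagbdfe')
  27 → (13, 'hdgheabcebgagbdfe')
  28 → (16, 'heabcebgagbdfe')
  29 → (7, 'hfeacdhdgheabcebgagbdfe')

SA = [18, 10, 24, 19, 0, 26, 22, 11, 20, 1, 27, 4, 14, 12, 29, 17, 9, 21, 2, 6, 28, 8, 23, 25, 3, 5, 15, 13, 16, 7]
[i] adj suffixes → lcp
  [1] 18/10 → 1 ('a')
  [2] 10/24 → 1 ('a')
  [3] 24/19 → 0 ('')
  [4] 19/0 → 1 ('b')
  [5] 0/26 → 2 ('bd')
  [6] 26/22 → 1 ('b')
  [7] 22/11 → 0 ('')
  [8] 11/20 → 1 ('c')
  [9] 20/1 → 0 ('')
  [10] 1/27 → 1 ('d')
  [11] 27/4 → 1 ('d')
  [12] 4/14 → 2 ('dg')
  [13] 14/12 → 1 ('d')
  [14] 12/29 → 0 ('')
  [15] 29/17 → 1 ('e')
  [16] 17/9 → 2 ('ea')
  [17] 9/21 → 1 ('e')
  [18] 21/2 → 1 ('e')
  [19] 2/6 → 1 ('e')
  [20] 6/28 → 0 ('')
  [21] 28/8 → 2 ('fe')
  [22] 8/23 → 0 ('')
  [23] 23/25 → 1 ('g')
  [24] 25/3 → 1 ('g')
  [25] 3/5 → 1 ('g')
  [26] 5/15 → 1 ('g')
  [27] 15/13 → 0 ('')
  [28] 13/16 → 1 ('h')
  [29] 16/7 → 1 ('h')

n(n+1)/2 = 30·31/2 = 465
Σ LCP = 0 + 1 + 1 + 0 + 1 + 2 + 1 + 0 + 1 + 0 + 1 + 1 + 2 + 1 + 0 + 1 + 2 + 1 + 1 + 1 + 0 + 2 + 0 + 1 + 1 + 1 + 1 + 0 + 1 + 1 = 26
distinct = 465 − 26 = 439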